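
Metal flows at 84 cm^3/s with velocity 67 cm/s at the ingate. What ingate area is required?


Formula: A_ingate = Q / v  (continuity equation)
A = 84 cm^3/s / 67 cm/s = 1.2537 cm^2


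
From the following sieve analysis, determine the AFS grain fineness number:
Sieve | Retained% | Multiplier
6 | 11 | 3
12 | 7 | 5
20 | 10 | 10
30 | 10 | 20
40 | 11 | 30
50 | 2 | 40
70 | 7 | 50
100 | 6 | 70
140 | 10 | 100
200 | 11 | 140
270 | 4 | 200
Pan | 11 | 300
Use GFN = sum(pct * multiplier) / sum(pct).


Formula: GFN = sum(pct * multiplier) / sum(pct)
sum(pct * multiplier) = 8188
sum(pct) = 100
GFN = 8188 / 100 = 81.88

Answer: 81.88


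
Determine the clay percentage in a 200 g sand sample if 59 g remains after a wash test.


Formula: Clay% = (W_total - W_washed) / W_total * 100
Clay mass = 200 - 59 = 141 g
Clay% = 141 / 200 * 100 = 70.5000%


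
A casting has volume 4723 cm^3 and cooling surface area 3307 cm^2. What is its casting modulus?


Formula: Casting Modulus M = V / A
M = 4723 cm^3 / 3307 cm^2 = 1.4282 cm


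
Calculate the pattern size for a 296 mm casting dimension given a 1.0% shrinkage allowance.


Formula: L_pattern = L_casting * (1 + shrinkage_rate/100)
Shrinkage factor = 1 + 1.0/100 = 1.01
L_pattern = 296 mm * 1.01 = 298.9600 mm

Final answer: 298.9600 mm


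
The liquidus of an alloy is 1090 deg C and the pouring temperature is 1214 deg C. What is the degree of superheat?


Formula: Superheat = T_pour - T_melt
Superheat = 1214 - 1090 = 124 deg C

124 deg C


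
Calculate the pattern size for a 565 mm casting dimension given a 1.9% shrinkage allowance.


Formula: L_pattern = L_casting * (1 + shrinkage_rate/100)
Shrinkage factor = 1 + 1.9/100 = 1.019
L_pattern = 565 mm * 1.019 = 575.7350 mm

Answer: 575.7350 mm


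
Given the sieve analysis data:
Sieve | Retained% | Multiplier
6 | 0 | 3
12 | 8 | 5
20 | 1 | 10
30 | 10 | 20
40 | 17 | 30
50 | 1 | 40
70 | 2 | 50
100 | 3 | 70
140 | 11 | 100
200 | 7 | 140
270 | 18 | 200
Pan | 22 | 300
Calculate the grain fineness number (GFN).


Formula: GFN = sum(pct * multiplier) / sum(pct)
sum(pct * multiplier) = 13390
sum(pct) = 100
GFN = 13390 / 100 = 133.90

Answer: 133.90


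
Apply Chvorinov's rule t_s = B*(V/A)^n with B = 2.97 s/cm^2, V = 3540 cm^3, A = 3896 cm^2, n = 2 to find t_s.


Formula: t_s = B * (V/A)^n  (Chvorinov's rule, n=2)
Modulus M = V/A = 3540/3896 = 0.908624 cm
M^2 = 0.908624^2 = 0.825598 cm^2
t_s = 2.97 * 0.825598 = 2.4520 s

2.4520 s


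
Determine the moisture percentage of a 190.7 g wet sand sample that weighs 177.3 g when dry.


Formula: MC = (W_wet - W_dry) / W_wet * 100
Water mass = 190.7 - 177.3 = 13.4 g
MC = 13.4 / 190.7 * 100 = 7.0267%

7.0267%


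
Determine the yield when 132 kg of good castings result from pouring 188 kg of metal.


Formula: Casting Yield = (W_good / W_total) * 100
Yield = (132 kg / 188 kg) * 100 = 70.2128%

Final answer: 70.2128%


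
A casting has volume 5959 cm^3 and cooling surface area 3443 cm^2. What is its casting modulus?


Formula: Casting Modulus M = V / A
M = 5959 cm^3 / 3443 cm^2 = 1.7308 cm

1.7308 cm


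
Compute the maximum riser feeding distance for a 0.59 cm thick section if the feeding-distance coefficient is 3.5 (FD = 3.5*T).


Formula: FD = 3.5 * T  (riser feeding-distance rule)
FD = 3.5 * 0.59 cm = 2.0650 cm

Answer: 2.0650 cm


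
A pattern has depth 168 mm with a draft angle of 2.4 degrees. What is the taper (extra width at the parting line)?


Formula: taper = depth * tan(draft_angle)
tan(2.4 deg) = 0.0419124
taper = 168 mm * 0.0419124 = 7.0413 mm

Final answer: 7.0413 mm


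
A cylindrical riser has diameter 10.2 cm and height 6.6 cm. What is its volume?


Formula: V = pi * (D/2)^2 * H  (cylinder volume)
Radius = D/2 = 10.2/2 = 5.1 cm
V = pi * 5.1^2 * 6.6 = 539.3046 cm^3

Final answer: 539.3046 cm^3


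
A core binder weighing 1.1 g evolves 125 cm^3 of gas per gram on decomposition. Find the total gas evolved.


Formula: V_gas = W_binder * gas_evolution_rate
V = 1.1 g * 125 cm^3/g = 137.5000 cm^3

137.5000 cm^3


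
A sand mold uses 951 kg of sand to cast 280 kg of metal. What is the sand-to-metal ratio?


Formula: Sand-to-Metal Ratio = W_sand / W_metal
Ratio = 951 kg / 280 kg = 3.3964

Final answer: 3.3964


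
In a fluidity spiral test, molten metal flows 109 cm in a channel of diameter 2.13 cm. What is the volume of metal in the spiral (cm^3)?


Formula: V = pi * (d/2)^2 * L  (cylinder volume)
Radius = 2.13/2 = 1.065 cm
V = pi * 1.065^2 * 109 = 388.3967 cm^3

388.3967 cm^3


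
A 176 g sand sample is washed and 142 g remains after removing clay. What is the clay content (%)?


Formula: Clay% = (W_total - W_washed) / W_total * 100
Clay mass = 176 - 142 = 34 g
Clay% = 34 / 176 * 100 = 19.3182%

19.3182%


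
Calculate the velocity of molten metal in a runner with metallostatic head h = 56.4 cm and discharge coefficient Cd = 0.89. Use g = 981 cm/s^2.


Formula: v = Cd * sqrt(2 * g * h)  (Torricelli with discharge coefficient)
2*g*h = 2 * 981 * 56.4 = 110656.8 cm^2/s^2
sqrt(110656.8) = 332.65117 cm/s
v = 0.89 * 332.65117 = 296.0595 cm/s

Final answer: 296.0595 cm/s


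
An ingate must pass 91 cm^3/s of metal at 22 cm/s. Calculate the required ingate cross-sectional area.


Formula: A_ingate = Q / v  (continuity equation)
A = 91 cm^3/s / 22 cm/s = 4.1364 cm^2

4.1364 cm^2


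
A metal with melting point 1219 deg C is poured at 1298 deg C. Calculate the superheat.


Formula: Superheat = T_pour - T_melt
Superheat = 1298 - 1219 = 79 deg C

Final answer: 79 deg C


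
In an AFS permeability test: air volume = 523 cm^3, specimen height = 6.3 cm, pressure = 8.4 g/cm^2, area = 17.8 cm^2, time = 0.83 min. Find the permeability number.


Formula: Permeability Number P = (V * H) / (p * A * t)
Numerator: V * H = 523 * 6.3 = 3294.9
Denominator: p * A * t = 8.4 * 17.8 * 0.83 = 124.1016
P = 3294.9 / 124.1016 = 26.5500

Answer: 26.5500


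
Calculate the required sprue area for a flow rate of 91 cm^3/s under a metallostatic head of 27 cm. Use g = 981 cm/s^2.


Formula: v = sqrt(2*g*h), A = Q/v
Velocity: v = sqrt(2 * 981 * 27) = sqrt(52974) = 230.1608 cm/s
Sprue area: A = Q / v = 91 / 230.1608 = 0.3954 cm^2


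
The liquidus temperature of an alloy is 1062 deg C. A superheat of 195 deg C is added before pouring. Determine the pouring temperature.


Formula: T_pour = T_melt + Superheat
T_pour = 1062 + 195 = 1257 deg C

Final answer: 1257 deg C


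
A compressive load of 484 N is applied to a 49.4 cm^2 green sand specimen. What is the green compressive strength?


Formula: Compressive Strength = Force / Area
Strength = 484 N / 49.4 cm^2 = 9.7976 N/cm^2

9.7976 N/cm^2


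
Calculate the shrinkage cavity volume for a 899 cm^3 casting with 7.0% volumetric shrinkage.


Formula: V_shrink = V_casting * shrinkage_pct / 100
V_shrink = 899 cm^3 * 7.0 / 100 = 62.9300 cm^3

Final answer: 62.9300 cm^3


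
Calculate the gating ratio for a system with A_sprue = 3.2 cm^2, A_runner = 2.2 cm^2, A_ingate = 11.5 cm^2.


Sprue:Runner:Ingate = 1 : 2.2/3.2 : 11.5/3.2 = 1:0.69:3.59

Final answer: 1:0.69:3.59


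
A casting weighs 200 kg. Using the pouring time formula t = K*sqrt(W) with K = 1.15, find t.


Formula: t = K * sqrt(W)
sqrt(W) = sqrt(200) = 14.14214
t = 1.15 * 14.14214 = 16.2635 s

16.2635 s


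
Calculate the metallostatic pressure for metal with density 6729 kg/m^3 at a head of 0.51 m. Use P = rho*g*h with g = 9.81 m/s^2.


Formula: P = rho * g * h
rho * g = 6729 * 9.81 = 66011.49 N/m^3
P = 66011.49 * 0.51 = 33665.8599 Pa


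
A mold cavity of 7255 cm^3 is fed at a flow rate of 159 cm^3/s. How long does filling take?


Formula: t_fill = V_mold / Q_flow
t = 7255 cm^3 / 159 cm^3/s = 45.6289 s

Final answer: 45.6289 s


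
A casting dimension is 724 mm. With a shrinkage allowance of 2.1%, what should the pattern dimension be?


Formula: L_pattern = L_casting * (1 + shrinkage_rate/100)
Shrinkage factor = 1 + 2.1/100 = 1.021
L_pattern = 724 mm * 1.021 = 739.2040 mm

Final answer: 739.2040 mm


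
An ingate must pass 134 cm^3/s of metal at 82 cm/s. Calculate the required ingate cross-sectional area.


Formula: A_ingate = Q / v  (continuity equation)
A = 134 cm^3/s / 82 cm/s = 1.6341 cm^2

Final answer: 1.6341 cm^2


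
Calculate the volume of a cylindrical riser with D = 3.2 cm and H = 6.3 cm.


Formula: V = pi * (D/2)^2 * H  (cylinder volume)
Radius = D/2 = 3.2/2 = 1.6 cm
V = pi * 1.6^2 * 6.3 = 50.6676 cm^3


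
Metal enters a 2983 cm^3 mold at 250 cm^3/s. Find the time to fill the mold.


Formula: t_fill = V_mold / Q_flow
t = 2983 cm^3 / 250 cm^3/s = 11.9320 s

Final answer: 11.9320 s


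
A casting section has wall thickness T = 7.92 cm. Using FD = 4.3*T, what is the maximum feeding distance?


Formula: FD = 4.3 * T  (riser feeding-distance rule)
FD = 4.3 * 7.92 cm = 34.0560 cm


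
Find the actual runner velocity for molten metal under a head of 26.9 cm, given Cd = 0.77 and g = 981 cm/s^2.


Formula: v = Cd * sqrt(2 * g * h)  (Torricelli with discharge coefficient)
2*g*h = 2 * 981 * 26.9 = 52777.8 cm^2/s^2
sqrt(52777.8) = 229.73419 cm/s
v = 0.77 * 229.73419 = 176.8953 cm/s

176.8953 cm/s


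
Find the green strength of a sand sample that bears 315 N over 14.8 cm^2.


Formula: Compressive Strength = Force / Area
Strength = 315 N / 14.8 cm^2 = 21.2838 N/cm^2


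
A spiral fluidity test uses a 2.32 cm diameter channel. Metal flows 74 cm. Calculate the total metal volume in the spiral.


Formula: V = pi * (d/2)^2 * L  (cylinder volume)
Radius = 2.32/2 = 1.16 cm
V = pi * 1.16^2 * 74 = 312.8222 cm^3


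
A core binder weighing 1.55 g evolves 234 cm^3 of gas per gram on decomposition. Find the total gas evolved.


Formula: V_gas = W_binder * gas_evolution_rate
V = 1.55 g * 234 cm^3/g = 362.7000 cm^3


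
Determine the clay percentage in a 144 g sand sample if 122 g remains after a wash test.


Formula: Clay% = (W_total - W_washed) / W_total * 100
Clay mass = 144 - 122 = 22 g
Clay% = 22 / 144 * 100 = 15.2778%

Answer: 15.2778%


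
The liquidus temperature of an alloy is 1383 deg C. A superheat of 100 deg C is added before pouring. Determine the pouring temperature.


Formula: T_pour = T_melt + Superheat
T_pour = 1383 + 100 = 1483 deg C

Final answer: 1483 deg C


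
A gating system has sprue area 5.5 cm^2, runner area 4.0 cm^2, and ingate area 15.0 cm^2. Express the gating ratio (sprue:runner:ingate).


Sprue:Runner:Ingate = 1 : 4.0/5.5 : 15.0/5.5 = 1:0.73:2.73

Final answer: 1:0.73:2.73


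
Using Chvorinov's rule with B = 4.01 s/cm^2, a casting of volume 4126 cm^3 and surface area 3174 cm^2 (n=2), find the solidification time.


Formula: t_s = B * (V/A)^n  (Chvorinov's rule, n=2)
Modulus M = V/A = 4126/3174 = 1.299937 cm
M^2 = 1.299937^2 = 1.689836 cm^2
t_s = 4.01 * 1.689836 = 6.7762 s

Answer: 6.7762 s


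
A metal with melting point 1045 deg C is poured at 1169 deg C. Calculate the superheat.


Formula: Superheat = T_pour - T_melt
Superheat = 1169 - 1045 = 124 deg C

Final answer: 124 deg C


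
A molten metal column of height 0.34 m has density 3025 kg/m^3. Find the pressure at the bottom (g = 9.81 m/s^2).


Formula: P = rho * g * h
rho * g = 3025 * 9.81 = 29675.25 N/m^3
P = 29675.25 * 0.34 = 10089.5850 Pa


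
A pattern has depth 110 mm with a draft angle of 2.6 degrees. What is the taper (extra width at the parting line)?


Formula: taper = depth * tan(draft_angle)
tan(2.6 deg) = 0.0454097
taper = 110 mm * 0.0454097 = 4.9951 mm

Answer: 4.9951 mm


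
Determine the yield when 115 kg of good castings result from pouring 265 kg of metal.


Formula: Casting Yield = (W_good / W_total) * 100
Yield = (115 kg / 265 kg) * 100 = 43.3962%

Final answer: 43.3962%


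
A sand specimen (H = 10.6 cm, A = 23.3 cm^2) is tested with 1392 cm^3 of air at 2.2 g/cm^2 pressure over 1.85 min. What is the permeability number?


Formula: Permeability Number P = (V * H) / (p * A * t)
Numerator: V * H = 1392 * 10.6 = 14755.2
Denominator: p * A * t = 2.2 * 23.3 * 1.85 = 94.831
P = 14755.2 / 94.831 = 155.5947

Final answer: 155.5947


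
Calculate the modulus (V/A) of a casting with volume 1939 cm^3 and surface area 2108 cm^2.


Formula: Casting Modulus M = V / A
M = 1939 cm^3 / 2108 cm^2 = 0.9198 cm

0.9198 cm


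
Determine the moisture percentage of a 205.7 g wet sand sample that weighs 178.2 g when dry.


Formula: MC = (W_wet - W_dry) / W_wet * 100
Water mass = 205.7 - 178.2 = 27.5 g
MC = 27.5 / 205.7 * 100 = 13.3690%

Answer: 13.3690%


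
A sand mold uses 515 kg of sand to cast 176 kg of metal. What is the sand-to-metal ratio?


Formula: Sand-to-Metal Ratio = W_sand / W_metal
Ratio = 515 kg / 176 kg = 2.9261


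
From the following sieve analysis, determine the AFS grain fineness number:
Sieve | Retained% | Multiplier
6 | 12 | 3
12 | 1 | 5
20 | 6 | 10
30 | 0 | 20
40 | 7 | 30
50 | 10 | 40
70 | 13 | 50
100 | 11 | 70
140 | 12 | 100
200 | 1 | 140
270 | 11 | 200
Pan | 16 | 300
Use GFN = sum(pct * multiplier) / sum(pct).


Formula: GFN = sum(pct * multiplier) / sum(pct)
sum(pct * multiplier) = 10471
sum(pct) = 100
GFN = 10471 / 100 = 104.71

Answer: 104.71


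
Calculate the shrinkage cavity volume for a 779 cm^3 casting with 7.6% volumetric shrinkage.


Formula: V_shrink = V_casting * shrinkage_pct / 100
V_shrink = 779 cm^3 * 7.6 / 100 = 59.2040 cm^3


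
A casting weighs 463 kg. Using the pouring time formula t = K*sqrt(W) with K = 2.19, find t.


Formula: t = K * sqrt(W)
sqrt(W) = sqrt(463) = 21.51743
t = 2.19 * 21.51743 = 47.1232 s

Answer: 47.1232 s


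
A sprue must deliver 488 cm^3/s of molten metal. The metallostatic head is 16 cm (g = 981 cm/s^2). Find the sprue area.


Formula: v = sqrt(2*g*h), A = Q/v
Velocity: v = sqrt(2 * 981 * 16) = sqrt(31392) = 177.1779 cm/s
Sprue area: A = Q / v = 488 / 177.1779 = 2.7543 cm^2

2.7543 cm^2


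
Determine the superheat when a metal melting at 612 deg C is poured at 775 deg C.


Formula: Superheat = T_pour - T_melt
Superheat = 775 - 612 = 163 deg C

163 deg C


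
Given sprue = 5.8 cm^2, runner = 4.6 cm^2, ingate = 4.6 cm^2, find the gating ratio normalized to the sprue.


Sprue:Runner:Ingate = 1 : 4.6/5.8 : 4.6/5.8 = 1:0.79:0.79

1:0.79:0.79


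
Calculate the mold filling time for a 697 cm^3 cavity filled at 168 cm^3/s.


Formula: t_fill = V_mold / Q_flow
t = 697 cm^3 / 168 cm^3/s = 4.1488 s

4.1488 s


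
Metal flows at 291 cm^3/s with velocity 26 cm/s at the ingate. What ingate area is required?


Formula: A_ingate = Q / v  (continuity equation)
A = 291 cm^3/s / 26 cm/s = 11.1923 cm^2

Final answer: 11.1923 cm^2


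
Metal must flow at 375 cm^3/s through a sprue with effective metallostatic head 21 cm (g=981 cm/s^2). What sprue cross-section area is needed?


Formula: v = sqrt(2*g*h), A = Q/v
Velocity: v = sqrt(2 * 981 * 21) = sqrt(41202) = 202.9828 cm/s
Sprue area: A = Q / v = 375 / 202.9828 = 1.8474 cm^2


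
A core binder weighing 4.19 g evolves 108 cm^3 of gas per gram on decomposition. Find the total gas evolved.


Formula: V_gas = W_binder * gas_evolution_rate
V = 4.19 g * 108 cm^3/g = 452.5200 cm^3

Final answer: 452.5200 cm^3


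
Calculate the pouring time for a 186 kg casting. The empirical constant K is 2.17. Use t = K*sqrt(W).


Formula: t = K * sqrt(W)
sqrt(W) = sqrt(186) = 13.63818
t = 2.17 * 13.63818 = 29.5949 s

29.5949 s


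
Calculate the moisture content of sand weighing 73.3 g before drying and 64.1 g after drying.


Formula: MC = (W_wet - W_dry) / W_wet * 100
Water mass = 73.3 - 64.1 = 9.2 g
MC = 9.2 / 73.3 * 100 = 12.5512%

Answer: 12.5512%


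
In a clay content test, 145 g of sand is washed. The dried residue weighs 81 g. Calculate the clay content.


Formula: Clay% = (W_total - W_washed) / W_total * 100
Clay mass = 145 - 81 = 64 g
Clay% = 64 / 145 * 100 = 44.1379%

44.1379%


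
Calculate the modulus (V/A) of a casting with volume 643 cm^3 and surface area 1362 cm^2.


Formula: Casting Modulus M = V / A
M = 643 cm^3 / 1362 cm^2 = 0.4721 cm


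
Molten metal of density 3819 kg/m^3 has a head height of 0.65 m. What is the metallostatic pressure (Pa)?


Formula: P = rho * g * h
rho * g = 3819 * 9.81 = 37464.39 N/m^3
P = 37464.39 * 0.65 = 24351.8535 Pa


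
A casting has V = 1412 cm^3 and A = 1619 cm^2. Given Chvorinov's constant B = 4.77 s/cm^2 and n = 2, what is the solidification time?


Formula: t_s = B * (V/A)^n  (Chvorinov's rule, n=2)
Modulus M = V/A = 1412/1619 = 0.872143 cm
M^2 = 0.872143^2 = 0.760633 cm^2
t_s = 4.77 * 0.760633 = 3.6282 s


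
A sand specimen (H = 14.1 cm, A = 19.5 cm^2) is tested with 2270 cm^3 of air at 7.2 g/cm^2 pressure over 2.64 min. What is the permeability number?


Formula: Permeability Number P = (V * H) / (p * A * t)
Numerator: V * H = 2270 * 14.1 = 32007.0
Denominator: p * A * t = 7.2 * 19.5 * 2.64 = 370.656
P = 32007.0 / 370.656 = 86.3523

86.3523


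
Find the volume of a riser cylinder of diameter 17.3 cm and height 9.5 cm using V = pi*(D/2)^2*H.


Formula: V = pi * (D/2)^2 * H  (cylinder volume)
Radius = D/2 = 17.3/2 = 8.65 cm
V = pi * 8.65^2 * 9.5 = 2233.0873 cm^3

2233.0873 cm^3


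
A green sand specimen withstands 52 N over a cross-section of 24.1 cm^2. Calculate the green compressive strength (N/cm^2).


Formula: Compressive Strength = Force / Area
Strength = 52 N / 24.1 cm^2 = 2.1577 N/cm^2

2.1577 N/cm^2


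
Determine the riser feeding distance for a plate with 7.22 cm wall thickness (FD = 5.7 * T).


Formula: FD = 5.7 * T  (riser feeding-distance rule)
FD = 5.7 * 7.22 cm = 41.1540 cm


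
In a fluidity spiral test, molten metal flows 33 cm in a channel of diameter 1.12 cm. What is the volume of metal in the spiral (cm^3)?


Formula: V = pi * (d/2)^2 * L  (cylinder volume)
Radius = 1.12/2 = 0.56 cm
V = pi * 0.56^2 * 33 = 32.5117 cm^3

Answer: 32.5117 cm^3


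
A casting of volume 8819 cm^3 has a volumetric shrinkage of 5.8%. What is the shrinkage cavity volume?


Formula: V_shrink = V_casting * shrinkage_pct / 100
V_shrink = 8819 cm^3 * 5.8 / 100 = 511.5020 cm^3


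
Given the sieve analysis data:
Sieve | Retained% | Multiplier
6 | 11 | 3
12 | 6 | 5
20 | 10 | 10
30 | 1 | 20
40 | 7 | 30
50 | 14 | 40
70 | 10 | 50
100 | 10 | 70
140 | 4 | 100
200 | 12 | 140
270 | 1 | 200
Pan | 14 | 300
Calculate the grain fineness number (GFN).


Formula: GFN = sum(pct * multiplier) / sum(pct)
sum(pct * multiplier) = 8633
sum(pct) = 100
GFN = 8633 / 100 = 86.33

Final answer: 86.33


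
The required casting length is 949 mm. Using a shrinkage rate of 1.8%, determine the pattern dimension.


Formula: L_pattern = L_casting * (1 + shrinkage_rate/100)
Shrinkage factor = 1 + 1.8/100 = 1.018
L_pattern = 949 mm * 1.018 = 966.0820 mm


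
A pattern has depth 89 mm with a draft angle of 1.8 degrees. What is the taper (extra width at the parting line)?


Formula: taper = depth * tan(draft_angle)
tan(1.8 deg) = 0.0314263
taper = 89 mm * 0.0314263 = 2.7969 mm

2.7969 mm


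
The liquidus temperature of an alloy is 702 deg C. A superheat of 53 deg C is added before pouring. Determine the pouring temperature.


Formula: T_pour = T_melt + Superheat
T_pour = 702 + 53 = 755 deg C

Final answer: 755 deg C


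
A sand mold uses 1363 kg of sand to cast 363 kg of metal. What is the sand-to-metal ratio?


Formula: Sand-to-Metal Ratio = W_sand / W_metal
Ratio = 1363 kg / 363 kg = 3.7548

Answer: 3.7548


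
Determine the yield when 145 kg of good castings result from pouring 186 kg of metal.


Formula: Casting Yield = (W_good / W_total) * 100
Yield = (145 kg / 186 kg) * 100 = 77.9570%

77.9570%


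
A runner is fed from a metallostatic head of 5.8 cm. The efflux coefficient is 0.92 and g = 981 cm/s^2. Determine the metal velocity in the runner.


Formula: v = Cd * sqrt(2 * g * h)  (Torricelli with discharge coefficient)
2*g*h = 2 * 981 * 5.8 = 11379.6 cm^2/s^2
sqrt(11379.6) = 106.67521 cm/s
v = 0.92 * 106.67521 = 98.1412 cm/s

Answer: 98.1412 cm/s


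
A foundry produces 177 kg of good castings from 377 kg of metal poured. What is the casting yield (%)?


Formula: Casting Yield = (W_good / W_total) * 100
Yield = (177 kg / 377 kg) * 100 = 46.9496%

Answer: 46.9496%


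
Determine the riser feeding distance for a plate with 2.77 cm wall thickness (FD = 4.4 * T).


Formula: FD = 4.4 * T  (riser feeding-distance rule)
FD = 4.4 * 2.77 cm = 12.1880 cm

Answer: 12.1880 cm


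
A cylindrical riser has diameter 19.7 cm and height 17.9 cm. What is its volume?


Formula: V = pi * (D/2)^2 * H  (cylinder volume)
Radius = D/2 = 19.7/2 = 9.85 cm
V = pi * 9.85^2 * 17.9 = 5456.0126 cm^3

Answer: 5456.0126 cm^3


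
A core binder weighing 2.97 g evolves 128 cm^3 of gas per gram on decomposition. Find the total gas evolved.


Formula: V_gas = W_binder * gas_evolution_rate
V = 2.97 g * 128 cm^3/g = 380.1600 cm^3


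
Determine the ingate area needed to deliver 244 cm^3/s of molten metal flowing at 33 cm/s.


Formula: A_ingate = Q / v  (continuity equation)
A = 244 cm^3/s / 33 cm/s = 7.3939 cm^2

Final answer: 7.3939 cm^2


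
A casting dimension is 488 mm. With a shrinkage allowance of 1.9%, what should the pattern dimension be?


Formula: L_pattern = L_casting * (1 + shrinkage_rate/100)
Shrinkage factor = 1 + 1.9/100 = 1.019
L_pattern = 488 mm * 1.019 = 497.2720 mm

Final answer: 497.2720 mm


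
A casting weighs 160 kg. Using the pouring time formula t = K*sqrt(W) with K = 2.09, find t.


Formula: t = K * sqrt(W)
sqrt(W) = sqrt(160) = 12.64911
t = 2.09 * 12.64911 = 26.4366 s

Final answer: 26.4366 s


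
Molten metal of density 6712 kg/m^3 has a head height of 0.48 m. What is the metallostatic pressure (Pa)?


Formula: P = rho * g * h
rho * g = 6712 * 9.81 = 65844.72 N/m^3
P = 65844.72 * 0.48 = 31605.4656 Pa

Answer: 31605.4656 Pa


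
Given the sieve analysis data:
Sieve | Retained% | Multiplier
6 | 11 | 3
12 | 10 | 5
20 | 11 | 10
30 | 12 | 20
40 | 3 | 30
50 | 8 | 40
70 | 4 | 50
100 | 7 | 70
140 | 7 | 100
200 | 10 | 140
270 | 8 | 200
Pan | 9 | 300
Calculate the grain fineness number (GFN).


Formula: GFN = sum(pct * multiplier) / sum(pct)
sum(pct * multiplier) = 7933
sum(pct) = 100
GFN = 7933 / 100 = 79.33


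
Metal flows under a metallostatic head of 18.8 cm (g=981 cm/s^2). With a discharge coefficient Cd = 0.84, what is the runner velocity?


Formula: v = Cd * sqrt(2 * g * h)  (Torricelli with discharge coefficient)
2*g*h = 2 * 981 * 18.8 = 36885.6 cm^2/s^2
sqrt(36885.6) = 192.05624 cm/s
v = 0.84 * 192.05624 = 161.3272 cm/s

161.3272 cm/s


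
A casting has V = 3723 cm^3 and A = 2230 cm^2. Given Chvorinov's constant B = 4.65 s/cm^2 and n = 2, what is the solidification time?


Formula: t_s = B * (V/A)^n  (Chvorinov's rule, n=2)
Modulus M = V/A = 3723/2230 = 1.669507 cm
M^2 = 1.669507^2 = 2.787254 cm^2
t_s = 4.65 * 2.787254 = 12.9607 s

Final answer: 12.9607 s


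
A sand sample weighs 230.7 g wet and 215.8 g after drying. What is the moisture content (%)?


Formula: MC = (W_wet - W_dry) / W_wet * 100
Water mass = 230.7 - 215.8 = 14.9 g
MC = 14.9 / 230.7 * 100 = 6.4586%

6.4586%


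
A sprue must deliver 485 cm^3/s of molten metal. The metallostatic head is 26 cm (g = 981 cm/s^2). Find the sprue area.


Formula: v = sqrt(2*g*h), A = Q/v
Velocity: v = sqrt(2 * 981 * 26) = sqrt(51012) = 225.8584 cm/s
Sprue area: A = Q / v = 485 / 225.8584 = 2.1474 cm^2

Answer: 2.1474 cm^2


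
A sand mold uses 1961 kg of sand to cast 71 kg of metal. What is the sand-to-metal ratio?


Formula: Sand-to-Metal Ratio = W_sand / W_metal
Ratio = 1961 kg / 71 kg = 27.6197

Final answer: 27.6197


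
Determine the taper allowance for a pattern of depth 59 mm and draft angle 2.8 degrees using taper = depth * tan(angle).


Formula: taper = depth * tan(draft_angle)
tan(2.8 deg) = 0.0489082
taper = 59 mm * 0.0489082 = 2.8856 mm


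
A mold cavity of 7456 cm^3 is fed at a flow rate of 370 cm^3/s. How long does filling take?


Formula: t_fill = V_mold / Q_flow
t = 7456 cm^3 / 370 cm^3/s = 20.1514 s

20.1514 s


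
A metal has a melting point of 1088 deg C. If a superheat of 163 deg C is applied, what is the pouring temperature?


Formula: T_pour = T_melt + Superheat
T_pour = 1088 + 163 = 1251 deg C


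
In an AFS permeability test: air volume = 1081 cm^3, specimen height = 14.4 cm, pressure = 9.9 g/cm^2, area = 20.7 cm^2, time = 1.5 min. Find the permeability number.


Formula: Permeability Number P = (V * H) / (p * A * t)
Numerator: V * H = 1081 * 14.4 = 15566.4
Denominator: p * A * t = 9.9 * 20.7 * 1.5 = 307.395
P = 15566.4 / 307.395 = 50.6397

Answer: 50.6397


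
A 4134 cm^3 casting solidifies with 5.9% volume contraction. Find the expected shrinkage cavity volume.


Formula: V_shrink = V_casting * shrinkage_pct / 100
V_shrink = 4134 cm^3 * 5.9 / 100 = 243.9060 cm^3

Final answer: 243.9060 cm^3


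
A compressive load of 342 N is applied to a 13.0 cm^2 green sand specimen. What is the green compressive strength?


Formula: Compressive Strength = Force / Area
Strength = 342 N / 13.0 cm^2 = 26.3077 N/cm^2

Answer: 26.3077 N/cm^2


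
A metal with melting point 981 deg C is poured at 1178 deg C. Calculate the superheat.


Formula: Superheat = T_pour - T_melt
Superheat = 1178 - 981 = 197 deg C


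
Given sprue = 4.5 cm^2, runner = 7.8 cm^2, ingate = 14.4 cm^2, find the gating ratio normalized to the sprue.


Sprue:Runner:Ingate = 1 : 7.8/4.5 : 14.4/4.5 = 1:1.73:3.20

Answer: 1:1.73:3.20


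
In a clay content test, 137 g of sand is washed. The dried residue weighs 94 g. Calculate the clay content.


Formula: Clay% = (W_total - W_washed) / W_total * 100
Clay mass = 137 - 94 = 43 g
Clay% = 43 / 137 * 100 = 31.3869%


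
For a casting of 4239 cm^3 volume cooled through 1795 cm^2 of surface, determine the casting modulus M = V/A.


Formula: Casting Modulus M = V / A
M = 4239 cm^3 / 1795 cm^2 = 2.3616 cm

2.3616 cm


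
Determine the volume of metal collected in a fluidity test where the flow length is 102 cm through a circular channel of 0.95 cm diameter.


Formula: V = pi * (d/2)^2 * L  (cylinder volume)
Radius = 0.95/2 = 0.475 cm
V = pi * 0.475^2 * 102 = 72.2998 cm^3

72.2998 cm^3


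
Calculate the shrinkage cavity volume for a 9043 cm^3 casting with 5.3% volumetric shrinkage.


Formula: V_shrink = V_casting * shrinkage_pct / 100
V_shrink = 9043 cm^3 * 5.3 / 100 = 479.2790 cm^3


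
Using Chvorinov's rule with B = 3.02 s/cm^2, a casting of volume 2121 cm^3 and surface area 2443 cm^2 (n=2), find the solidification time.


Formula: t_s = B * (V/A)^n  (Chvorinov's rule, n=2)
Modulus M = V/A = 2121/2443 = 0.868195 cm
M^2 = 0.868195^2 = 0.753763 cm^2
t_s = 3.02 * 0.753763 = 2.2764 s

2.2764 s


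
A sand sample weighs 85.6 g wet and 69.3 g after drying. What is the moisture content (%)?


Formula: MC = (W_wet - W_dry) / W_wet * 100
Water mass = 85.6 - 69.3 = 16.3 g
MC = 16.3 / 85.6 * 100 = 19.0421%


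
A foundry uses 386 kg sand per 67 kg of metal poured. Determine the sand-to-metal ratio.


Formula: Sand-to-Metal Ratio = W_sand / W_metal
Ratio = 386 kg / 67 kg = 5.7612

5.7612


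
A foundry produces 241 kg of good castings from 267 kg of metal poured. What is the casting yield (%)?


Formula: Casting Yield = (W_good / W_total) * 100
Yield = (241 kg / 267 kg) * 100 = 90.2622%

Answer: 90.2622%


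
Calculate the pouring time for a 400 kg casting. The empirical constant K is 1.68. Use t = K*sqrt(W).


Formula: t = K * sqrt(W)
sqrt(W) = sqrt(400) = 20.00000
t = 1.68 * 20.00000 = 33.6000 s

33.6000 s


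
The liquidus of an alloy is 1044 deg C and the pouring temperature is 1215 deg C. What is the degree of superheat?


Formula: Superheat = T_pour - T_melt
Superheat = 1215 - 1044 = 171 deg C

171 deg C


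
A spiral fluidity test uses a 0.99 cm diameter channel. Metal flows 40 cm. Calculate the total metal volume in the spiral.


Formula: V = pi * (d/2)^2 * L  (cylinder volume)
Radius = 0.99/2 = 0.495 cm
V = pi * 0.495^2 * 40 = 30.7907 cm^3

Answer: 30.7907 cm^3


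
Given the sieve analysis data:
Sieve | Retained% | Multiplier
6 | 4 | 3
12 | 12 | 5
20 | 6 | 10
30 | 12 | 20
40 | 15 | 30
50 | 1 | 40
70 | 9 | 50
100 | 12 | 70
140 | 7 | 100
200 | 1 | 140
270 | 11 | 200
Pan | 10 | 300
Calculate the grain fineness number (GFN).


Formula: GFN = sum(pct * multiplier) / sum(pct)
sum(pct * multiplier) = 8192
sum(pct) = 100
GFN = 8192 / 100 = 81.92

Final answer: 81.92


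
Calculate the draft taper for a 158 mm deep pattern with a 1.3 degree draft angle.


Formula: taper = depth * tan(draft_angle)
tan(1.3 deg) = 0.0226932
taper = 158 mm * 0.0226932 = 3.5855 mm

Answer: 3.5855 mm


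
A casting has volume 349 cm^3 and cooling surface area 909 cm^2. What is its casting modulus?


Formula: Casting Modulus M = V / A
M = 349 cm^3 / 909 cm^2 = 0.3839 cm


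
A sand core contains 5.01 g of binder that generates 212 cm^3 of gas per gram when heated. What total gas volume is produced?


Formula: V_gas = W_binder * gas_evolution_rate
V = 5.01 g * 212 cm^3/g = 1062.1200 cm^3

Answer: 1062.1200 cm^3


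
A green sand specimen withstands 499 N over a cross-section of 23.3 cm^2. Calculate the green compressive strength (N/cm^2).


Formula: Compressive Strength = Force / Area
Strength = 499 N / 23.3 cm^2 = 21.4163 N/cm^2

Answer: 21.4163 N/cm^2


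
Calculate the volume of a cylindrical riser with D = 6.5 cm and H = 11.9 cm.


Formula: V = pi * (D/2)^2 * H  (cylinder volume)
Radius = D/2 = 6.5/2 = 3.25 cm
V = pi * 3.25^2 * 11.9 = 394.8786 cm^3

Answer: 394.8786 cm^3


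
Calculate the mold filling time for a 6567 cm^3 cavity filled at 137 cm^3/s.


Formula: t_fill = V_mold / Q_flow
t = 6567 cm^3 / 137 cm^3/s = 47.9343 s

47.9343 s


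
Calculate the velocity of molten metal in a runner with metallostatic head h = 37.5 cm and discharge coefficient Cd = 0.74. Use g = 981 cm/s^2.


Formula: v = Cd * sqrt(2 * g * h)  (Torricelli with discharge coefficient)
2*g*h = 2 * 981 * 37.5 = 73575.0 cm^2/s^2
sqrt(73575.0) = 271.24712 cm/s
v = 0.74 * 271.24712 = 200.7229 cm/s

Answer: 200.7229 cm/s


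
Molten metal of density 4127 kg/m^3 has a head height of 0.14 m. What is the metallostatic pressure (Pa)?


Formula: P = rho * g * h
rho * g = 4127 * 9.81 = 40485.87 N/m^3
P = 40485.87 * 0.14 = 5668.0218 Pa


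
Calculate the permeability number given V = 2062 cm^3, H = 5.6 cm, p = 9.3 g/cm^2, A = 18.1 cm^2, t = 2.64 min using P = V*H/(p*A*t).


Formula: Permeability Number P = (V * H) / (p * A * t)
Numerator: V * H = 2062 * 5.6 = 11547.2
Denominator: p * A * t = 9.3 * 18.1 * 2.64 = 444.3912
P = 11547.2 / 444.3912 = 25.9843

Final answer: 25.9843


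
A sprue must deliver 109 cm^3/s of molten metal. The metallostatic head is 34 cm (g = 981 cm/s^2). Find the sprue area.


Formula: v = sqrt(2*g*h), A = Q/v
Velocity: v = sqrt(2 * 981 * 34) = sqrt(66708) = 258.2789 cm/s
Sprue area: A = Q / v = 109 / 258.2789 = 0.4220 cm^2

Answer: 0.4220 cm^2


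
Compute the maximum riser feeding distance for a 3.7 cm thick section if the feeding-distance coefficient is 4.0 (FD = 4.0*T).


Formula: FD = 4.0 * T  (riser feeding-distance rule)
FD = 4.0 * 3.7 cm = 14.8000 cm


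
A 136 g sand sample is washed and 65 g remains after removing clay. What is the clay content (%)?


Formula: Clay% = (W_total - W_washed) / W_total * 100
Clay mass = 136 - 65 = 71 g
Clay% = 71 / 136 * 100 = 52.2059%

52.2059%


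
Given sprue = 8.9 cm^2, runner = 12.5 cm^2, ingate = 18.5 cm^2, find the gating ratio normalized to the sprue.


Sprue:Runner:Ingate = 1 : 12.5/8.9 : 18.5/8.9 = 1:1.40:2.08


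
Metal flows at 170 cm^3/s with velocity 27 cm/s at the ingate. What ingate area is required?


Formula: A_ingate = Q / v  (continuity equation)
A = 170 cm^3/s / 27 cm/s = 6.2963 cm^2


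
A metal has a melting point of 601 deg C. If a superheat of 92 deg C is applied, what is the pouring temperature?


Formula: T_pour = T_melt + Superheat
T_pour = 601 + 92 = 693 deg C

Final answer: 693 deg C


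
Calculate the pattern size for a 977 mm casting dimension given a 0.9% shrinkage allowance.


Formula: L_pattern = L_casting * (1 + shrinkage_rate/100)
Shrinkage factor = 1 + 0.9/100 = 1.009
L_pattern = 977 mm * 1.009 = 985.7930 mm

Final answer: 985.7930 mm


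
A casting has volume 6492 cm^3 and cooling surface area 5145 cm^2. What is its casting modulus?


Formula: Casting Modulus M = V / A
M = 6492 cm^3 / 5145 cm^2 = 1.2618 cm

1.2618 cm


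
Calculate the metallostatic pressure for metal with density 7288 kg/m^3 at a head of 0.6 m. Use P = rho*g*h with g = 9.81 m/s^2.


Formula: P = rho * g * h
rho * g = 7288 * 9.81 = 71495.28 N/m^3
P = 71495.28 * 0.6 = 42897.1680 Pa

42897.1680 Pa


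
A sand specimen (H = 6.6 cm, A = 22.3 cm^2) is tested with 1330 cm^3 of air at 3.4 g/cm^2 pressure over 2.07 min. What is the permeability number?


Formula: Permeability Number P = (V * H) / (p * A * t)
Numerator: V * H = 1330 * 6.6 = 8778.0
Denominator: p * A * t = 3.4 * 22.3 * 2.07 = 156.9474
P = 8778.0 / 156.9474 = 55.9296


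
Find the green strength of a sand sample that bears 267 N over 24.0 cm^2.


Formula: Compressive Strength = Force / Area
Strength = 267 N / 24.0 cm^2 = 11.1250 N/cm^2

11.1250 N/cm^2


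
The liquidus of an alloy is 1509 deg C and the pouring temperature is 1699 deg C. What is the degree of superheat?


Formula: Superheat = T_pour - T_melt
Superheat = 1699 - 1509 = 190 deg C

Final answer: 190 deg C


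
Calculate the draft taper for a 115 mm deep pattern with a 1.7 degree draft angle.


Formula: taper = depth * tan(draft_angle)
tan(1.7 deg) = 0.0296793
taper = 115 mm * 0.0296793 = 3.4131 mm

Answer: 3.4131 mm


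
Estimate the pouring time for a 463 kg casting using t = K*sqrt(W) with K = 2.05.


Formula: t = K * sqrt(W)
sqrt(W) = sqrt(463) = 21.51743
t = 2.05 * 21.51743 = 44.1107 s


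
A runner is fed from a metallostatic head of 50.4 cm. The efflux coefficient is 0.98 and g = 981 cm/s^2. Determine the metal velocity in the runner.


Formula: v = Cd * sqrt(2 * g * h)  (Torricelli with discharge coefficient)
2*g*h = 2 * 981 * 50.4 = 98884.8 cm^2/s^2
sqrt(98884.8) = 314.45954 cm/s
v = 0.98 * 314.45954 = 308.1703 cm/s


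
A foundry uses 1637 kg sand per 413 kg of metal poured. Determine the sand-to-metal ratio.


Formula: Sand-to-Metal Ratio = W_sand / W_metal
Ratio = 1637 kg / 413 kg = 3.9637

3.9637


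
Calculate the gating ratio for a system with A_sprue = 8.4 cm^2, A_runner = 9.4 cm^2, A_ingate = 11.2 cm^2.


Sprue:Runner:Ingate = 1 : 9.4/8.4 : 11.2/8.4 = 1:1.12:1.33

Answer: 1:1.12:1.33


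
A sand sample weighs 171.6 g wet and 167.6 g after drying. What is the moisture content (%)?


Formula: MC = (W_wet - W_dry) / W_wet * 100
Water mass = 171.6 - 167.6 = 4.0 g
MC = 4.0 / 171.6 * 100 = 2.3310%

2.3310%


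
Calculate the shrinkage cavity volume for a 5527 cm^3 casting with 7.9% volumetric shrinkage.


Formula: V_shrink = V_casting * shrinkage_pct / 100
V_shrink = 5527 cm^3 * 7.9 / 100 = 436.6330 cm^3


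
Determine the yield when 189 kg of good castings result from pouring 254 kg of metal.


Formula: Casting Yield = (W_good / W_total) * 100
Yield = (189 kg / 254 kg) * 100 = 74.4094%

74.4094%


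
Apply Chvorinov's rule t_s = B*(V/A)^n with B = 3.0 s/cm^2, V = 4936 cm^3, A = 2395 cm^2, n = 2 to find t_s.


Formula: t_s = B * (V/A)^n  (Chvorinov's rule, n=2)
Modulus M = V/A = 4936/2395 = 2.060960 cm
M^2 = 2.060960^2 = 4.247556 cm^2
t_s = 3.0 * 4.247556 = 12.7427 s

Answer: 12.7427 s


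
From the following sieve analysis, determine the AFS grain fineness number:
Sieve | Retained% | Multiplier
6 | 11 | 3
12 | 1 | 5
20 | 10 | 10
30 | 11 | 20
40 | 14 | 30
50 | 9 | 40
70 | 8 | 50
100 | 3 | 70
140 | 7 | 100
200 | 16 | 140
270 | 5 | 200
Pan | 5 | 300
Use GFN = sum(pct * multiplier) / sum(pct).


Formula: GFN = sum(pct * multiplier) / sum(pct)
sum(pct * multiplier) = 7188
sum(pct) = 100
GFN = 7188 / 100 = 71.88

71.88


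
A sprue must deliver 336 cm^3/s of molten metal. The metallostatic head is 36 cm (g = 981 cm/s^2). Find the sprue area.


Formula: v = sqrt(2*g*h), A = Q/v
Velocity: v = sqrt(2 * 981 * 36) = sqrt(70632) = 265.7668 cm/s
Sprue area: A = Q / v = 336 / 265.7668 = 1.2643 cm^2

Answer: 1.2643 cm^2


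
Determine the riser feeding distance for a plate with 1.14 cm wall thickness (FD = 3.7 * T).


Formula: FD = 3.7 * T  (riser feeding-distance rule)
FD = 3.7 * 1.14 cm = 4.2180 cm

Answer: 4.2180 cm


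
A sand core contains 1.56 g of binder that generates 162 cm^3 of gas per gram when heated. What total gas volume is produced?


Formula: V_gas = W_binder * gas_evolution_rate
V = 1.56 g * 162 cm^3/g = 252.7200 cm^3


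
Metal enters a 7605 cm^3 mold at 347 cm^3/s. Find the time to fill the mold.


Formula: t_fill = V_mold / Q_flow
t = 7605 cm^3 / 347 cm^3/s = 21.9164 s

Answer: 21.9164 s


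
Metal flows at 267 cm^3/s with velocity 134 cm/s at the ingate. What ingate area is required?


Formula: A_ingate = Q / v  (continuity equation)
A = 267 cm^3/s / 134 cm/s = 1.9925 cm^2


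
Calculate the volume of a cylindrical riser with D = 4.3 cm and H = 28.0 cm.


Formula: V = pi * (D/2)^2 * H  (cylinder volume)
Radius = D/2 = 4.3/2 = 2.15 cm
V = pi * 2.15^2 * 28.0 = 406.6163 cm^3


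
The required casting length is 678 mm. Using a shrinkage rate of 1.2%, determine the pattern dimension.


Formula: L_pattern = L_casting * (1 + shrinkage_rate/100)
Shrinkage factor = 1 + 1.2/100 = 1.012
L_pattern = 678 mm * 1.012 = 686.1360 mm

Final answer: 686.1360 mm


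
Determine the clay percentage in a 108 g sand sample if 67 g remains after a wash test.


Formula: Clay% = (W_total - W_washed) / W_total * 100
Clay mass = 108 - 67 = 41 g
Clay% = 41 / 108 * 100 = 37.9630%

Final answer: 37.9630%


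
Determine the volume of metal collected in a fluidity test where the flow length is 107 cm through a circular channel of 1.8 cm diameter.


Formula: V = pi * (d/2)^2 * L  (cylinder volume)
Radius = 1.8/2 = 0.9 cm
V = pi * 0.9^2 * 107 = 272.2818 cm^3

272.2818 cm^3


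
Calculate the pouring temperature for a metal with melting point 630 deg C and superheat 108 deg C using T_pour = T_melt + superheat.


Formula: T_pour = T_melt + Superheat
T_pour = 630 + 108 = 738 deg C

Answer: 738 deg C


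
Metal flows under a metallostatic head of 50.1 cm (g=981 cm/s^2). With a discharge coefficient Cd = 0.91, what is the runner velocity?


Formula: v = Cd * sqrt(2 * g * h)  (Torricelli with discharge coefficient)
2*g*h = 2 * 981 * 50.1 = 98296.2 cm^2/s^2
sqrt(98296.2) = 313.52225 cm/s
v = 0.91 * 313.52225 = 285.3052 cm/s

285.3052 cm/s


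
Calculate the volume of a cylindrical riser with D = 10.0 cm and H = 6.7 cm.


Formula: V = pi * (D/2)^2 * H  (cylinder volume)
Radius = D/2 = 10.0/2 = 5.0 cm
V = pi * 5.0^2 * 6.7 = 526.2168 cm^3

Answer: 526.2168 cm^3


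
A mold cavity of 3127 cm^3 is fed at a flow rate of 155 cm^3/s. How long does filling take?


Formula: t_fill = V_mold / Q_flow
t = 3127 cm^3 / 155 cm^3/s = 20.1742 s

Answer: 20.1742 s


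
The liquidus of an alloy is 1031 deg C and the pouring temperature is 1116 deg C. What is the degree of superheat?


Formula: Superheat = T_pour - T_melt
Superheat = 1116 - 1031 = 85 deg C

Final answer: 85 deg C


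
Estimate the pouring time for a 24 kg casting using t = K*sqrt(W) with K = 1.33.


Formula: t = K * sqrt(W)
sqrt(W) = sqrt(24) = 4.89898
t = 1.33 * 4.89898 = 6.5156 s

6.5156 s


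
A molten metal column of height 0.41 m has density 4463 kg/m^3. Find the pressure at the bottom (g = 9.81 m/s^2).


Formula: P = rho * g * h
rho * g = 4463 * 9.81 = 43782.03 N/m^3
P = 43782.03 * 0.41 = 17950.6323 Pa

17950.6323 Pa
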